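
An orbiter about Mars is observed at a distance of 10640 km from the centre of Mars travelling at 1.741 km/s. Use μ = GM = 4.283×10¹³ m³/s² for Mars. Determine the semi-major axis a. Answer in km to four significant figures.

r = 1.064×10⁷ m.
Vis-viva rearranged: 1/a = 2/r − v²/μ = 1.880×10⁻⁷ − 7.077×10⁻⁸ = 1.172×10⁻⁷ m⁻¹.
a = 8.532×10⁶ m = 8532.4 km.

a ≈ 8532 km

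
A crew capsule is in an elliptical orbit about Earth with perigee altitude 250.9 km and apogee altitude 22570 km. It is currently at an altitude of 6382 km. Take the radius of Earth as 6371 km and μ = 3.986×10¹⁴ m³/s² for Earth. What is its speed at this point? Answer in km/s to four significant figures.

r_p = 6371 + 250.9 = 6621.9 km = 6.6219×10⁶ m.
r_a = 6371 + 22570 = 28941 km = 2.8941×10⁷ m.
r = 6371 + 6382 = 12753 km = 1.275×10⁷ m.
Semi-major axis a = (r_p + r_a)/2 = 17781 km = 1.778×10⁷ m.
Vis-viva: v² = μ(2/r − 1/a) = 3.986×10¹⁴ × (1.568×10⁻⁷ − 5.624×10⁻⁸) = 4.009×10⁷ m²/s².
v = 6332 m/s = 6.332 km/s.

v ≈ 6.332 km/s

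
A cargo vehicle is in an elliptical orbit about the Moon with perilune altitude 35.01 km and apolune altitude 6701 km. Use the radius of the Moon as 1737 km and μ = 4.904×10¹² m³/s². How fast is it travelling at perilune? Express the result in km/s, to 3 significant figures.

v ≈ 2.14 km/s

r_p = 1737 + 35.01 = 1772.0 km = 1.7720×10⁶ m.
r_a = 1737 + 6701 = 8438.0 km = 8.4380×10⁶ m.
Semi-major axis a = (r_p + r_a)/2 = 5105.0 km = 5.105×10⁶ m.
Vis-viva: v² = μ(2/r − 1/a) = 4.904×10¹² × (1.129×10⁻⁶ − 1.959×10⁻⁷) = 4.574×10⁶ m²/s².
v = 2139 m/s = 2.139 km/s.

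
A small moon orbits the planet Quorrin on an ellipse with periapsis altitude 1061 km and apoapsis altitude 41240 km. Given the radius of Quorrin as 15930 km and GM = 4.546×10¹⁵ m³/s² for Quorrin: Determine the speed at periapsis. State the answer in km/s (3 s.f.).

r_p = 15930 + 1061 = 16991 km = 1.6991×10⁷ m.
r_a = 15930 + 41240 = 57170 km = 5.7170×10⁷ m.
Semi-major axis a = (r_p + r_a)/2 = 37080 km = 3.708×10⁷ m.
Vis-viva: v² = μ(2/r − 1/a) = 4.546×10¹⁵ × (1.177×10⁻⁷ − 2.697×10⁻⁸) = 4.125×10⁸ m²/s².
v = 20310 m/s = 20.31 km/s.

v ≈ 20.3 km/s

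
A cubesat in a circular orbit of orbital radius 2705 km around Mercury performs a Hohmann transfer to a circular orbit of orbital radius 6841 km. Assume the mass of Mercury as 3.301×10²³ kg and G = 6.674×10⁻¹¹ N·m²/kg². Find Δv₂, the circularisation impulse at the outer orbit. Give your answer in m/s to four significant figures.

Δv ≈ 443.6 m/s

μ = GM = 6.674×10⁻¹¹ × 3.301×10²³ = 2.203×10¹³ m³/s².
r₁ = 2705 km = 2.705×10⁶ m.
r₂ = 6841 km = 6.841×10⁶ m.
Transfer ellipse a_t = (r₁ + r₂)/2 = 4.773×10⁶ m.
At r₁: circular v_c1 = √(μ/r₁) = 2854 m/s; transfer-periherm v_p = √[μ(2/r₁ − 1/a_t)] = 3417 m/s.
At r₂: circular v_c2 = √(μ/r₂) = 1795 m/s; transfer-apoherm v_a = √[μ(2/r₂ − 1/a_t)] = 1351 m/s.
Δv₂ = v_c2 − v_a = 443.6 m/s.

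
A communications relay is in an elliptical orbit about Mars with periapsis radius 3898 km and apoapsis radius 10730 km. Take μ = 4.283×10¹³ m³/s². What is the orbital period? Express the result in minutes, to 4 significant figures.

Semi-major axis a = (r_p + r_a)/2 = (3898.0 + 10730)/2 = 7314.0 km = 7.314×10⁶ m.
By Kepler's third law T = 2π√(a³/μ) = 2π × 3.022×10³ = 1.899×10⁴ s.
= 316.5 minutes.

T ≈ 316.5 minutes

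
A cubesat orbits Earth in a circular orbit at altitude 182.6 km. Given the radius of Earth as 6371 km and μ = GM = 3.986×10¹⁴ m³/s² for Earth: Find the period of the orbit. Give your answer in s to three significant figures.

r = 6371 + 182.6 = 6553.6 km = 6.5536×10⁶ m.
Kepler's third law: T = 2π√(r³/μ) = 2π√((6.554×10⁶)³ / 3.986×10¹⁴).
r³/μ = 7.062×10⁵ s², so T = 2π × 8.403×10² = 5.280×10³ s.

T ≈ 5280 s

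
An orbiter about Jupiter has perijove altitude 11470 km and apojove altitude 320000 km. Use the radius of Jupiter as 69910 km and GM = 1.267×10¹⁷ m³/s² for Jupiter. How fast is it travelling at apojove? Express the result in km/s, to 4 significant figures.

r_p = 69910 + 11470 = 81380 km = 8.1380×10⁷ m.
r_a = 69910 + 320000 = 389910 km = 3.8991×10⁸ m.
Semi-major axis a = (r_p + r_a)/2 = 2.3564×10⁵ km = 2.356×10⁸ m.
Vis-viva: v² = μ(2/r − 1/a) = 1.267×10¹⁷ × (5.129×10⁻⁹ − 4.244×10⁻⁹) = 1.122×10⁸ m²/s².
v = 10590 m/s = 10.59 km/s.

v ≈ 10.59 km/s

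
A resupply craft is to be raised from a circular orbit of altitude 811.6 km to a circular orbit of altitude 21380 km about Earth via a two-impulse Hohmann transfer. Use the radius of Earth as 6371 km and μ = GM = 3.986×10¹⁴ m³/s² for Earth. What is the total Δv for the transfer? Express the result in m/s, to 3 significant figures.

r₁ = 6371 + 811.6 = 7182.6 km = 7.1826×10⁶ m.
r₂ = 6371 + 21380 = 27751 km = 2.7751×10⁷ m.
Transfer ellipse a_t = (r₁ + r₂)/2 = 1.747×10⁷ m.
At r₁: circular v_c1 = √(μ/r₁) = 7450 m/s; transfer-perigee v_p = √[μ(2/r₁ − 1/a_t)] = 9390 m/s.
Δv₁ = v_p − v_c1 = 1940 m/s.
At r₂: circular v_c2 = √(μ/r₂) = 3790 m/s; transfer-apogee v_a = √[μ(2/r₂ − 1/a_t)] = 2430 m/s.
Δv₂ = v_c2 − v_a = 1360 m/s.
Total Δv = Δv₁ + Δv₂ = 3300 m/s.

Δv_total ≈ 3300 m/s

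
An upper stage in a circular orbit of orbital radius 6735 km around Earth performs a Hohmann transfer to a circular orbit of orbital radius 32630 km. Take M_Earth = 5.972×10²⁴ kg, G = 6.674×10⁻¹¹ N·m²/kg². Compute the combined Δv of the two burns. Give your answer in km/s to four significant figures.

μ = GM = 6.674×10⁻¹¹ × 5.972×10²⁴ = 3.986×10¹⁴ m³/s².
r₁ = 6735 km = 6.735×10⁶ m.
r₂ = 32630 km = 3.263×10⁷ m.
Transfer ellipse a_t = (r₁ + r₂)/2 = 1.968×10⁷ m.
At r₁: circular v_c1 = √(μ/r₁) = 7693 m/s; transfer-perigee v_p = √[μ(2/r₁ − 1/a_t)] = 9905 m/s.
Δv₁ = v_p − v_c1 = 2212 m/s.
At r₂: circular v_c2 = √(μ/r₂) = 3495 m/s; transfer-apogee v_a = √[μ(2/r₂ − 1/a_t)] = 2044 m/s.
Δv₂ = v_c2 − v_a = 1451 m/s.
Total Δv = Δv₁ + Δv₂ = 3663 m/s = 3.663 km/s.

Δv_total ≈ 3.663 km/s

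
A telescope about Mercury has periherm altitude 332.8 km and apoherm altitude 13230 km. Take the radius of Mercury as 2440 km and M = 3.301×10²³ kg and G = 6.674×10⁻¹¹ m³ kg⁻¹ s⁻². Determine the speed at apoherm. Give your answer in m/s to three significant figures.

v ≈ 650 m/s

μ = GM = 6.674×10⁻¹¹ × 3.301×10²³ = 2.203×10¹³ m³/s².
r_p = 2440 + 332.8 = 2772.8 km = 2.7728×10⁶ m.
r_a = 2440 + 13230 = 15670 km = 1.5670×10⁷ m.
Semi-major axis a = (r_p + r_a)/2 = 9221.4 km = 9.221×10⁶ m.
Vis-viva: v² = μ(2/r − 1/a) = 2.203×10¹³ × (1.276×10⁻⁷ − 1.084×10⁻⁷) = 4.228×10⁵ m²/s².
v = 650.2 m/s.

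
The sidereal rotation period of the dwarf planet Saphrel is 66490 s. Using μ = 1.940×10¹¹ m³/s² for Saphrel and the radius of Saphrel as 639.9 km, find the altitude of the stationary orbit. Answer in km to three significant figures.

h_sync ≈ 2150 km

A synchronous orbit has period T, so by Kepler's third law a = (μT²/4π²)^(1/3).
μT²/4π² = 1.940×10¹¹ × (6.649×10⁴)² / 39.48 = 2.172×10¹⁹ m³.
a = 2.790×10⁶ m = 2790.3 km.
Altitude h = a − R = 2790.3 − 639.9 = 2150.4 km.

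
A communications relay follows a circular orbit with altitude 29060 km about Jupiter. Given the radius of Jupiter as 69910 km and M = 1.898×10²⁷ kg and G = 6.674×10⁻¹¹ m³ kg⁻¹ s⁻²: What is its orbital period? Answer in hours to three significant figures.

T ≈ 4.83 hours

μ = GM = 6.674×10⁻¹¹ × 1.898×10²⁷ = 1.267×10¹⁷ m³/s².
r = 69910 + 29060 = 98970 km = 9.8970×10⁷ m.
Kepler's third law: T = 2π√(r³/μ) = 2π√((9.897×10⁷)³ / 1.267×10¹⁷).
r³/μ = 7.653×10⁶ s², so T = 2π × 2.766×10³ = 1.738×10⁴ s.
Converting: 1.738×10⁴ s ÷ 3600 = 4.828 hours.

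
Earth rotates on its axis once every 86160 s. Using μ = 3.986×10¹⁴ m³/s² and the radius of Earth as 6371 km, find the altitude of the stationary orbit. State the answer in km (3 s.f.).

A synchronous orbit has period T, so by Kepler's third law a = (μT²/4π²)^(1/3).
μT²/4π² = 3.986×10¹⁴ × (8.616×10⁴)² / 39.48 = 7.495×10²² m³.
a = 4.216×10⁷ m = 42163 km.
Altitude h = a − R = 42163 − 6371 = 35792 km.

h_sync ≈ 35800 km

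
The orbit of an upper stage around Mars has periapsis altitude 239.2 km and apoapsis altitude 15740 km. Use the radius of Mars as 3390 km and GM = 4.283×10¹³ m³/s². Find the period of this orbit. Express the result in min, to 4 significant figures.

r_p = 3390 + 239.2 = 3629.2 km = 3.6292×10⁶ m.
r_a = 3390 + 15740 = 19130 km = 1.9130×10⁷ m.
Semi-major axis a = (r_p + r_a)/2 = (3629.2 + 19130)/2 = 11380 km = 1.138×10⁷ m.
By Kepler's third law T = 2π√(a³/μ) = 2π × 5.866×10³ = 3.685×10⁴ s.
= 614.2 min.

T ≈ 614.2 min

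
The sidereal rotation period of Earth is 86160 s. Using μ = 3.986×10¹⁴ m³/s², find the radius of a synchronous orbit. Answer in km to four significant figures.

r_sync ≈ 42160 km

A synchronous orbit has period T, so by Kepler's third law a = (μT²/4π²)^(1/3).
μT²/4π² = 3.986×10¹⁴ × (8.616×10⁴)² / 39.48 = 7.495×10²² m³.
a = 4.216×10⁷ m = 42163 km.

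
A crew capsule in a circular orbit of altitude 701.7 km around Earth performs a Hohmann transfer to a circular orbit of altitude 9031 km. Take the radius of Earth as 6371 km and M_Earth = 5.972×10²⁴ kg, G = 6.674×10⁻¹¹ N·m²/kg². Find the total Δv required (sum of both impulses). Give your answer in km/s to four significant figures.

Δv_total ≈ 2.333 km/s

μ = GM = 6.674×10⁻¹¹ × 5.972×10²⁴ = 3.986×10¹⁴ m³/s².
r₁ = 6371 + 701.7 = 7072.7 km = 7.0727×10⁶ m.
r₂ = 6371 + 9031 = 15402 km = 1.5402×10⁷ m.
Transfer ellipse a_t = (r₁ + r₂)/2 = 1.124×10⁷ m.
At r₁: circular v_c1 = √(μ/r₁) = 7507 m/s; transfer-perigee v_p = √[μ(2/r₁ − 1/a_t)] = 8789 m/s.
Δv₁ = v_p − v_c1 = 1282 m/s.
At r₂: circular v_c2 = √(μ/r₂) = 5087 m/s; transfer-apogee v_a = √[μ(2/r₂ − 1/a_t)] = 4036 m/s.
Δv₂ = v_c2 − v_a = 1051 m/s.
Total Δv = Δv₁ + Δv₂ = 2333 m/s = 2.333 km/s.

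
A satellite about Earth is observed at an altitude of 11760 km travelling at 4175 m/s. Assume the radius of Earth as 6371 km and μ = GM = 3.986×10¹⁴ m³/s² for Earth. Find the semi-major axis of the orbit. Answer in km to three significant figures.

r = 6371 + 11760 = 18131 km = 1.813×10⁷ m.
Specific orbital energy ε = v²/2 − μ/r = (4175)²/2 − 3.986×10¹⁴/1.813×10⁷ = -1.327×10⁷ J/kg.
Since ε = −μ/(2a), a = −μ/(2ε) = 1.502×10⁷ m = 15020 km.

a ≈ 15000 km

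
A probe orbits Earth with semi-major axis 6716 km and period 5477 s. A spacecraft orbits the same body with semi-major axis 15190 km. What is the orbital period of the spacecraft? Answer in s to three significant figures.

T₂ ≈ 18600 s

Kepler's third law: T² ∝ a³, so T₂ = T₁ (a₂/a₁)^(3/2).
a₂/a₁ = 2.262, (a₂/a₁)^(3/2) = 3.402.
T₂ = 5477 × 3.402 = 18630 s.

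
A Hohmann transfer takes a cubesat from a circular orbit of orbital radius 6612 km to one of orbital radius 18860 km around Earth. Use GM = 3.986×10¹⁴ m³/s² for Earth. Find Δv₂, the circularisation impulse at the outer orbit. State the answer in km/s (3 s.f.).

r₁ = 6612 km = 6.612×10⁶ m.
r₂ = 18860 km = 1.886×10⁷ m.
Transfer ellipse a_t = (r₁ + r₂)/2 = 1.274×10⁷ m.
At r₁: circular v_c1 = √(μ/r₁) = 7764 m/s; transfer-perigee v_p = √[μ(2/r₁ − 1/a_t)] = 9448 m/s.
At r₂: circular v_c2 = √(μ/r₂) = 4597 m/s; transfer-apogee v_a = √[μ(2/r₂ − 1/a_t)] = 3312 m/s.
Δv₂ = v_c2 − v_a = 1285 m/s.
= 1.285 km/s.

Δv ≈ 1.28 km/s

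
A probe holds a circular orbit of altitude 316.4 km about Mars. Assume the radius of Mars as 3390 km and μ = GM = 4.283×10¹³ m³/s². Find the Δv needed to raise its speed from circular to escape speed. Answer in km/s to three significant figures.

r = 3390 + 316.4 = 3706.4 km = 3.7064×10⁶ m.
Circular speed v_c = √(μ/r) = 3399 m/s.
Escape speed v_esc = √(2μ/r) = √2 × v_c = 4807 m/s.
Δv = v_esc − v_c = 1408 m/s = 1.408 km/s.

Δv ≈ 1.41 km/s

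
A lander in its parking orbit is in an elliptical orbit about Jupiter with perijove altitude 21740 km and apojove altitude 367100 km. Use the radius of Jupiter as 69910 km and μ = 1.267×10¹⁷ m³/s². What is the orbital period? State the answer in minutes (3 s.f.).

T ≈ 1260 minutes

r_p = 69910 + 21740 = 91650 km = 9.1650×10⁷ m.
r_a = 69910 + 367100 = 437010 km = 4.3701×10⁸ m.
Semi-major axis a = (r_p + r_a)/2 = (91650 + 4.3701×10⁵)/2 = 2.6433×10⁵ km = 2.643×10⁸ m.
By Kepler's third law T = 2π√(a³/μ) = 2π × 1.207×10⁴ = 7.586×10⁴ s.
= 1264 minutes.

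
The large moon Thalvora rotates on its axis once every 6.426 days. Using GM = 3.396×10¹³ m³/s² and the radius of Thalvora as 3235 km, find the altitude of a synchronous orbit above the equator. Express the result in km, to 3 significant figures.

T = 6.426 days = 5.552×10⁵ s.
A synchronous orbit has period T, so by Kepler's third law a = (μT²/4π²)^(1/3).
μT²/4π² = 3.396×10¹³ × (5.552×10⁵)² / 39.48 = 2.652×10²³ m³.
a = 6.424×10⁷ m = 64245 km.
Altitude h = a − R = 64245 − 3235 = 61010 km.

h_sync ≈ 61000 km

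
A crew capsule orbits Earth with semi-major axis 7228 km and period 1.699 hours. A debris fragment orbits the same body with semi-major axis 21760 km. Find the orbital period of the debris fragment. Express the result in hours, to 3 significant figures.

T₂ ≈ 8.87 hours

Kepler's third law: T² ∝ a³, so T₂ = T₁ (a₂/a₁)^(3/2).
a₂/a₁ = 3.011, (a₂/a₁)^(3/2) = 5.223.
T₂ = 1.699 × 5.223 = 8.875 hours.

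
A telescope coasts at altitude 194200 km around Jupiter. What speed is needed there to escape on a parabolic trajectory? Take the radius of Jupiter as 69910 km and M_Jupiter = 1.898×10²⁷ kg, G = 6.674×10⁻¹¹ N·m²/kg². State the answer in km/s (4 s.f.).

v_esc ≈ 30.97 km/s

μ = GM = 6.674×10⁻¹¹ × 1.898×10²⁷ = 1.267×10¹⁷ m³/s².
r = 69910 + 194200 = 264110 km = 2.6411×10⁸ m.
Escape speed v_esc = √(2μ/r) = √(2 × 1.267×10¹⁷ / 2.641×10⁸) = √(9.592×10⁸) = 30970 m/s.
= 30.97 km/s.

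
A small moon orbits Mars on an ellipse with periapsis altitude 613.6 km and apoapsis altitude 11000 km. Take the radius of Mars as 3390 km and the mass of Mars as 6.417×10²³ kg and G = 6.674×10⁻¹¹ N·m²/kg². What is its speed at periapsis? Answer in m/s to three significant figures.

μ = GM = 6.674×10⁻¹¹ × 6.417×10²³ = 4.283×10¹³ m³/s².
r_p = 3390 + 613.6 = 4003.6 km = 4.0036×10⁶ m.
r_a = 3390 + 11000 = 14390 km = 1.4390×10⁷ m.
Semi-major axis a = (r_p + r_a)/2 = 9196.8 km = 9.197×10⁶ m.
Vis-viva: v² = μ(2/r − 1/a) = 4.283×10¹³ × (4.996×10⁻⁷ − 1.087×10⁻⁷) = 1.674×10⁷ m²/s².
v = 4091 m/s.

v ≈ 4090 m/s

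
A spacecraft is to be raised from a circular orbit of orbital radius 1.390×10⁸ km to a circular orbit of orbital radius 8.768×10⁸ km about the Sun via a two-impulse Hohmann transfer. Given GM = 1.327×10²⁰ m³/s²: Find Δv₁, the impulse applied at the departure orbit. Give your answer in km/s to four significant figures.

Δv ≈ 9.699 km/s

r₁ = 1.390×10⁸ km = 1.390×10¹¹ m.
r₂ = 8.768×10⁸ km = 8.768×10¹¹ m.
Transfer ellipse a_t = (r₁ + r₂)/2 = 5.079×10¹¹ m.
At r₁: circular v_c1 = √(μ/r₁) = 30900 m/s; transfer-perihelion v_p = √[μ(2/r₁ − 1/a_t)] = 40600 m/s.
Δv₁ = v_p − v_c1 = 9699 m/s.
= 9.699 km/s.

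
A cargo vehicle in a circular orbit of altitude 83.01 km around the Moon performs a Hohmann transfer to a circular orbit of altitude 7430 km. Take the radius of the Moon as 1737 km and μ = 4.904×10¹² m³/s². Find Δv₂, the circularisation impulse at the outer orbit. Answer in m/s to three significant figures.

Δv ≈ 310 m/s

r₁ = 1737 + 83.01 = 1820.0 km = 1.8200×10⁶ m.
r₂ = 1737 + 7430 = 9167.0 km = 9.1670×10⁶ m.
Transfer ellipse a_t = (r₁ + r₂)/2 = 5.494×10⁶ m.
At r₁: circular v_c1 = √(μ/r₁) = 1641 m/s; transfer-perilune v_p = √[μ(2/r₁ − 1/a_t)] = 2120 m/s.
At r₂: circular v_c2 = √(μ/r₂) = 731.4 m/s; transfer-apolune v_a = √[μ(2/r₂ − 1/a_t)] = 421.0 m/s.
Δv₂ = v_c2 − v_a = 310.4 m/s.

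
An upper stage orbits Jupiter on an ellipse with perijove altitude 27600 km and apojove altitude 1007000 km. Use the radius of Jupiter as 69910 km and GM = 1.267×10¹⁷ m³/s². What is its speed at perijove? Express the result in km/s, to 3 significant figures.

v ≈ 48.8 km/s

r_p = 69910 + 27600 = 97510 km = 9.7510×10⁷ m.
r_a = 69910 + 1007000 = 1076900 km = 1.0769×10⁹ m.
Semi-major axis a = (r_p + r_a)/2 = 5.8721×10⁵ km = 5.872×10⁸ m.
Vis-viva: v² = μ(2/r − 1/a) = 1.267×10¹⁷ × (2.051×10⁻⁸ − 1.703×10⁻⁹) = 2.383×10⁹ m²/s².
v = 48820 m/s = 48.82 km/s.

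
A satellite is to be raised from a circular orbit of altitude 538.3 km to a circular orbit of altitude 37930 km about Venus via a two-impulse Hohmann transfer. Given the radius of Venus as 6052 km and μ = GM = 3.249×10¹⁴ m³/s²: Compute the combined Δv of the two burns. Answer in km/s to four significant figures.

Δv_total ≈ 3.569 km/s

r₁ = 6052 + 538.3 = 6590.3 km = 6.5903×10⁶ m.
r₂ = 6052 + 37930 = 43982 km = 4.3982×10⁷ m.
Transfer ellipse a_t = (r₁ + r₂)/2 = 2.529×10⁷ m.
At r₁: circular v_c1 = √(μ/r₁) = 7021 m/s; transfer-periapsis v_p = √[μ(2/r₁ − 1/a_t)] = 9260 m/s.
Δv₁ = v_p − v_c1 = 2239 m/s.
At r₂: circular v_c2 = √(μ/r₂) = 2718 m/s; transfer-apoapsis v_a = √[μ(2/r₂ − 1/a_t)] = 1388 m/s.
Δv₂ = v_c2 − v_a = 1330 m/s.
Total Δv = Δv₁ + Δv₂ = 3569 m/s = 3.569 km/s.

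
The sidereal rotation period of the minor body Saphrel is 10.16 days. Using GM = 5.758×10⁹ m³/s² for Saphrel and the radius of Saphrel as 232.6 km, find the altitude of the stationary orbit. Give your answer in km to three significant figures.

h_sync ≈ 4590 km

T = 10.16 days = 8.778×10⁵ s.
A synchronous orbit has period T, so by Kepler's third law a = (μT²/4π²)^(1/3).
μT²/4π² = 5.758×10⁹ × (8.778×10⁵)² / 39.48 = 1.124×10²⁰ m³.
a = 4.826×10⁶ m = 4825.9 km.
Altitude h = a − R = 4825.9 − 232.6 = 4593.3 km.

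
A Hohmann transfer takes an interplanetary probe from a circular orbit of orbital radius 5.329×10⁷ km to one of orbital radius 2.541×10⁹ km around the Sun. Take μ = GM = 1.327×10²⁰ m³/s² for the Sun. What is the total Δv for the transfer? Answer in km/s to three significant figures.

Δv_total ≈ 25.7 km/s

r₁ = 5.329×10⁷ km = 5.329×10¹⁰ m.
r₂ = 2.541×10⁹ km = 2.541×10¹² m.
Transfer ellipse a_t = (r₁ + r₂)/2 = 1.297×10¹² m.
At r₁: circular v_c1 = √(μ/r₁) = 49900 m/s; transfer-perihelion v_p = √[μ(2/r₁ − 1/a_t)] = 69840 m/s.
Δv₁ = v_p − v_c1 = 19940 m/s.
At r₂: circular v_c2 = √(μ/r₂) = 7227 m/s; transfer-aphelion v_a = √[μ(2/r₂ − 1/a_t)] = 1465 m/s.
Δv₂ = v_c2 − v_a = 5762 m/s.
Total Δv = Δv₁ + Δv₂ = 25700 m/s = 25.70 km/s.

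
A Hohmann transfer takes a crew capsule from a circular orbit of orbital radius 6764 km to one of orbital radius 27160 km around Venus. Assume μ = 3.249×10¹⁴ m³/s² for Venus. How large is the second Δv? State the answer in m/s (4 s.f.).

r₁ = 6764 km = 6.764×10⁶ m.
r₂ = 27160 km = 2.716×10⁷ m.
Transfer ellipse a_t = (r₁ + r₂)/2 = 1.696×10⁷ m.
At r₁: circular v_c1 = √(μ/r₁) = 6931 m/s; transfer-periapsis v_p = √[μ(2/r₁ − 1/a_t)] = 8770 m/s.
At r₂: circular v_c2 = √(μ/r₂) = 3459 m/s; transfer-apoapsis v_a = √[μ(2/r₂ − 1/a_t)] = 2184 m/s.
Δv₂ = v_c2 − v_a = 1275 m/s.

Δv ≈ 1275 m/s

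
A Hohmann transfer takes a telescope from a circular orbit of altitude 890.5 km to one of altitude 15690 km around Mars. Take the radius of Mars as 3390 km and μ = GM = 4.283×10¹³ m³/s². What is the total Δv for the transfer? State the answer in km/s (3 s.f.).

r₁ = 3390 + 890.5 = 4280.5 km = 4.2805×10⁶ m.
r₂ = 3390 + 15690 = 19080 km = 1.9080×10⁷ m.
Transfer ellipse a_t = (r₁ + r₂)/2 = 1.168×10⁷ m.
At r₁: circular v_c1 = √(μ/r₁) = 3163 m/s; transfer-periapsis v_p = √[μ(2/r₁ − 1/a_t)] = 4043 m/s.
Δv₁ = v_p − v_c1 = 879.7 m/s.
At r₂: circular v_c2 = √(μ/r₂) = 1498 m/s; transfer-apoapsis v_a = √[μ(2/r₂ − 1/a_t)] = 907.0 m/s.
Δv₂ = v_c2 − v_a = 591.3 m/s.
Total Δv = Δv₁ + Δv₂ = 1471 m/s = 1.471 km/s.

Δv_total ≈ 1.47 km/s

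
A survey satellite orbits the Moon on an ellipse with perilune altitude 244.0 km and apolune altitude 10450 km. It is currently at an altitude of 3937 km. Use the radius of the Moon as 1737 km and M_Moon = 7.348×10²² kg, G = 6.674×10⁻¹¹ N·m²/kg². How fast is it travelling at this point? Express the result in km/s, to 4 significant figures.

μ = GM = 6.674×10⁻¹¹ × 7.348×10²² = 4.904×10¹² m³/s².
r_p = 1737 + 244.0 = 1981.0 km = 1.9810×10⁶ m.
r_a = 1737 + 10450 = 12187 km = 1.2187×10⁷ m.
r = 1737 + 3937 = 5674.0 km = 5.674×10⁶ m.
Semi-major axis a = (r_p + r_a)/2 = 7084.0 km = 7.084×10⁶ m.
Vis-viva: v² = μ(2/r − 1/a) = 4.904×10¹² × (3.525×10⁻⁷ − 1.412×10⁻⁷) = 1.036×10⁶ m²/s².
v = 1018 m/s = 1.018 km/s.

v ≈ 1.018 km/s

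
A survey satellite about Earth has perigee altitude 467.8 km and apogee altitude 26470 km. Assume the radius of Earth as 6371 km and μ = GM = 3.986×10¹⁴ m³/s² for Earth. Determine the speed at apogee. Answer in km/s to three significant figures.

r_p = 6371 + 467.8 = 6838.8 km = 6.8388×10⁶ m.
r_a = 6371 + 26470 = 32841 km = 3.2841×10⁷ m.
Semi-major axis a = (r_p + r_a)/2 = 19840 km = 1.984×10⁷ m.
Vis-viva: v² = μ(2/r − 1/a) = 3.986×10¹⁴ × (6.090×10⁻⁸ − 5.040×10⁻⁸) = 4.184×10⁶ m²/s².
v = 2045 m/s = 2.045 km/s.

v ≈ 2.05 km/s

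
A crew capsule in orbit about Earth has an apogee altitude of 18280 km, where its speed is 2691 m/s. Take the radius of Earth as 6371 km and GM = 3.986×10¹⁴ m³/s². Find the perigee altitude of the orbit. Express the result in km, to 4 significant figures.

perigee altitude ≈ 741.5 km

r_a = 6371 + 18280 = 24651 km = 2.465×10⁷ m.
Specific energy ε = v²/2 − μ/r = -1.255×10⁷ J/kg, so a = −μ/(2ε) = 1.588×10⁷ m.
The apsides satisfy r_p + r_a = 2a, so the perigee radius is 2a − r_a = 7.113×10⁶ m = 7112.5 km.
Perigee altitude = 7112.5 − 6371 = 741.52 km.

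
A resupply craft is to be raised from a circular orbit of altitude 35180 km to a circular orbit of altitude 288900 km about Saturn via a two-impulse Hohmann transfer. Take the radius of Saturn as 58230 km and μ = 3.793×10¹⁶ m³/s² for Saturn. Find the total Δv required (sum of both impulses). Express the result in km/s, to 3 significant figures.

r₁ = 58230 + 35180 = 93410 km = 9.3410×10⁷ m.
r₂ = 58230 + 288900 = 347130 km = 3.4713×10⁸ m.
Transfer ellipse a_t = (r₁ + r₂)/2 = 2.203×10⁸ m.
At r₁: circular v_c1 = √(μ/r₁) = 20150 m/s; transfer-perikrone v_p = √[μ(2/r₁ − 1/a_t)] = 25300 m/s.
Δv₁ = v_p − v_c1 = 5146 m/s.
At r₂: circular v_c2 = √(μ/r₂) = 10450 m/s; transfer-apokrone v_a = √[μ(2/r₂ − 1/a_t)] = 6807 m/s.
Δv₂ = v_c2 − v_a = 3646 m/s.
Total Δv = Δv₁ + Δv₂ = 8792 m/s = 8.792 km/s.

Δv_total ≈ 8.79 km/s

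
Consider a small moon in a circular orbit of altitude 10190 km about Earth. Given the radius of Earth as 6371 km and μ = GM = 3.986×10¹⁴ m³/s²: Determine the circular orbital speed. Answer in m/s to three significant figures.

v ≈ 4910 m/s

r = 6371 + 10190 = 16561 km = 1.6561×10⁷ m.
For a circular orbit v = √(μ/r) = √(3.986×10¹⁴ / 1.656×10⁷) = √(2.407×10⁷) = 4906 m/s.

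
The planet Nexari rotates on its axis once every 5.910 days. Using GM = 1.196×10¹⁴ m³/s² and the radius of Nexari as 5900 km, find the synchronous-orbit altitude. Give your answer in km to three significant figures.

T = 5.910 days = 5.106×10⁵ s.
A synchronous orbit has period T, so by Kepler's third law a = (μT²/4π²)^(1/3).
μT²/4π² = 1.196×10¹⁴ × (5.106×10⁵)² / 39.48 = 7.899×10²³ m³.
a = 9.244×10⁷ m = 92440 km.
Altitude h = a − R = 92440 − 5900 = 86540 km.

h_sync ≈ 86500 km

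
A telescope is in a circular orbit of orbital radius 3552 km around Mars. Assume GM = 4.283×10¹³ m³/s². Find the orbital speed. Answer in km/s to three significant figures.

r = 3552 km = 3.552×10⁶ m.
For a circular orbit v = √(μ/r) = √(4.283×10¹³ / 3.552×10⁶) = √(1.206×10⁷) = 3472 m/s.
That is 3.472 km/s.

v ≈ 3.47 km/s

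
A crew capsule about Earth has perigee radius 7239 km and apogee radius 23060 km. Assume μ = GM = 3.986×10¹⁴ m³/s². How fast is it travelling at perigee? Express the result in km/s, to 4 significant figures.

v ≈ 9.155 km/s

Semi-major axis a = (r_p + r_a)/2 = 15150 km = 1.515×10⁷ m.
Vis-viva: v² = μ(2/r − 1/a) = 3.986×10¹⁴ × (2.763×10⁻⁷ − 6.601×10⁻⁸) = 8.381×10⁷ m²/s².
v = 9155 m/s = 9.155 km/s.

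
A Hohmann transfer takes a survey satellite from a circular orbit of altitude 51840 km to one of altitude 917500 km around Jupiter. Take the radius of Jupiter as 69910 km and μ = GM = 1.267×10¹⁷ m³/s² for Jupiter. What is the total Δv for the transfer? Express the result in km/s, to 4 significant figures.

Δv_total ≈ 16.81 km/s

r₁ = 69910 + 51840 = 121750 km = 1.2175×10⁸ m.
r₂ = 69910 + 917500 = 987410 km = 9.8741×10⁸ m.
Transfer ellipse a_t = (r₁ + r₂)/2 = 5.546×10⁸ m.
At r₁: circular v_c1 = √(μ/r₁) = 32260 m/s; transfer-perijove v_p = √[μ(2/r₁ − 1/a_t)] = 43040 m/s.
Δv₁ = v_p − v_c1 = 10790 m/s.
At r₂: circular v_c2 = √(μ/r₂) = 11330 m/s; transfer-apojove v_a = √[μ(2/r₂ − 1/a_t)] = 5308 m/s.
Δv₂ = v_c2 − v_a = 6020 m/s.
Total Δv = Δv₁ + Δv₂ = 16810 m/s = 16.81 km/s.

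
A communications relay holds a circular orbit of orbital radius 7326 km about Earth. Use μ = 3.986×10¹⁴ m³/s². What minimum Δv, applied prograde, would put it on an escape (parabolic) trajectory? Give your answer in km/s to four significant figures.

r = 7326 km = 7.326×10⁶ m.
Circular speed v_c = √(μ/r) = 7376 m/s.
Escape speed v_esc = √(2μ/r) = √2 × v_c = 10430 m/s.
Δv = v_esc − v_c = 3055 m/s = 3.055 km/s.

Δv ≈ 3.055 km/s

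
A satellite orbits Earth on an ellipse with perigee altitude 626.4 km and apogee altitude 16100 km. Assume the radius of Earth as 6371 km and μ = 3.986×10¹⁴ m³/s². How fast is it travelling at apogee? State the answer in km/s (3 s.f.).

r_p = 6371 + 626.4 = 6997.4 km = 6.9974×10⁶ m.
r_a = 6371 + 16100 = 22471 km = 2.2471×10⁷ m.
Semi-major axis a = (r_p + r_a)/2 = 14734 km = 1.473×10⁷ m.
Vis-viva: v² = μ(2/r − 1/a) = 3.986×10¹⁴ × (8.900×10⁻⁸ − 6.787×10⁻⁸) = 8.424×10⁶ m²/s².
v = 2902 m/s = 2.902 km/s.

v ≈ 2.90 km/s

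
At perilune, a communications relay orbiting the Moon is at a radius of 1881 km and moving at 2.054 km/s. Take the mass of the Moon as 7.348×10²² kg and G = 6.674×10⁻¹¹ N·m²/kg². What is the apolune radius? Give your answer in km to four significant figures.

μ = GM = 6.674×10⁻¹¹ × 7.348×10²² = 4.904×10¹² m³/s².
r_p = 1.881×10⁶ m.
Specific energy ε = v²/2 − μ/r = -4.977×10⁵ J/kg, so a = −μ/(2ε) = 4.927×10⁶ m.
The apsides satisfy r_p + r_a = 2a, so the apolune radius is 2a − r_p = 7.973×10⁶ m = 7972.5 km.

apolune radius ≈ 7973 km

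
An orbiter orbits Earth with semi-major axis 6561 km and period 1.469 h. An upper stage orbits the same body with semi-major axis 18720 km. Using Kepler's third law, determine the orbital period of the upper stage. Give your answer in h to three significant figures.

T₂ ≈ 7.08 h

Kepler's third law: T² ∝ a³, so T₂ = T₁ (a₂/a₁)^(3/2).
a₂/a₁ = 2.853, (a₂/a₁)^(3/2) = 4.820.
T₂ = 1.469 × 4.820 = 7.080 h.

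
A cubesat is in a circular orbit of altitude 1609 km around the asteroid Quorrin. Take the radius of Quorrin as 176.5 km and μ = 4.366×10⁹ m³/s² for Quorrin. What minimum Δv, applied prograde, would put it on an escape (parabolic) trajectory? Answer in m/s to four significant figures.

Δv ≈ 20.48 m/s

r = 176.5 + 1609 = 1785.5 km = 1.7855×10⁶ m.
Circular speed v_c = √(μ/r) = 49.45 m/s.
Escape speed v_esc = √(2μ/r) = √2 × v_c = 69.93 m/s.
Δv = v_esc − v_c = 20.48 m/s.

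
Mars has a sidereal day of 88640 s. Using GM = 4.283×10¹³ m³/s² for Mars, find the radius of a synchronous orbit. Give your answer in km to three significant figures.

A synchronous orbit has period T, so by Kepler's third law a = (μT²/4π²)^(1/3).
μT²/4π² = 4.283×10¹³ × (8.864×10⁴)² / 39.48 = 8.524×10²¹ m³.
a = 2.043×10⁷ m = 20428 km.

r_sync ≈ 20400 km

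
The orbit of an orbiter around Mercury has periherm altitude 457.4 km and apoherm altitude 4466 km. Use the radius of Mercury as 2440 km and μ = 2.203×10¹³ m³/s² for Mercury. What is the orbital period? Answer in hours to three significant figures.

r_p = 2440 + 457.4 = 2897.4 km = 2.8974×10⁶ m.
r_a = 2440 + 4466 = 6906.0 km = 6.9060×10⁶ m.
Semi-major axis a = (r_p + r_a)/2 = (2897.4 + 6906.0)/2 = 4901.7 km = 4.902×10⁶ m.
By Kepler's third law T = 2π√(a³/μ) = 2π × 2.312×10³ = 1.453×10⁴ s.
= 4.035 hours.

T ≈ 4.04 hours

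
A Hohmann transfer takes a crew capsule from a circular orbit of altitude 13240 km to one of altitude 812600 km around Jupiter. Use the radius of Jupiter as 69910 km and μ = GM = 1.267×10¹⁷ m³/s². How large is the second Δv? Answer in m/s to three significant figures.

r₁ = 69910 + 13240 = 83150 km = 8.3150×10⁷ m.
r₂ = 69910 + 812600 = 882510 km = 8.8251×10⁸ m.
Transfer ellipse a_t = (r₁ + r₂)/2 = 4.828×10⁸ m.
At r₁: circular v_c1 = √(μ/r₁) = 39040 m/s; transfer-perijove v_p = √[μ(2/r₁ − 1/a_t)] = 52770 m/s.
At r₂: circular v_c2 = √(μ/r₂) = 11980 m/s; transfer-apojove v_a = √[μ(2/r₂ − 1/a_t)] = 4972 m/s.
Δv₂ = v_c2 − v_a = 7010 m/s.

Δv ≈ 7010 m/s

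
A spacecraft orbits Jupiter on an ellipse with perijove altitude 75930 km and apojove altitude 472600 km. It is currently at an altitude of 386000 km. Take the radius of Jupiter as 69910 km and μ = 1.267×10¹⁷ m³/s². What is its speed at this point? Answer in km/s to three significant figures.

r_p = 69910 + 75930 = 145840 km = 1.4584×10⁸ m.
r_a = 69910 + 472600 = 542510 km = 5.4251×10⁸ m.
r = 69910 + 386000 = 4.5591×10⁵ km = 4.559×10⁸ m.
Semi-major axis a = (r_p + r_a)/2 = 3.4418×10⁵ km = 3.442×10⁸ m.
Vis-viva: v² = μ(2/r − 1/a) = 1.267×10¹⁷ × (4.387×10⁻⁹ − 2.905×10⁻⁹) = 1.877×10⁸ m²/s².
v = 13700 m/s = 13.70 km/s.

v ≈ 13.7 km/s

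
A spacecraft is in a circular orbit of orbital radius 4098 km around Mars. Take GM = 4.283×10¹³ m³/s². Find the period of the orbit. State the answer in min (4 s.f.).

T ≈ 132.7 min

r = 4098 km = 4.098×10⁶ m.
Kepler's third law: T = 2π√(r³/μ) = 2π√((4.098×10⁶)³ / 4.283×10¹³).
r³/μ = 1.607×10⁶ s², so T = 2π × 1.268×10³ = 7.965×10³ s.
Converting: 7.965×10³ s ÷ 60.00 = 132.7 min.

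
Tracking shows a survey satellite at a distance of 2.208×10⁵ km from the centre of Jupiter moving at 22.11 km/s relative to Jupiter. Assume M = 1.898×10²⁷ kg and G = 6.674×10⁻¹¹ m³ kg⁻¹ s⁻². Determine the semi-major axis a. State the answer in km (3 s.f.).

μ = GM = 6.674×10⁻¹¹ × 1.898×10²⁷ = 1.267×10¹⁷ m³/s².
r = 2.208×10⁸ m.
Specific orbital energy ε = v²/2 − μ/r = (22110)²/2 − 1.267×10¹⁷/2.208×10⁸ = -3.293×10⁸ J/kg.
Since ε = −μ/(2a), a = −μ/(2ε) = 1.924×10⁸ m = 1.9235×10⁵ km.

a ≈ 1.92×10⁵ km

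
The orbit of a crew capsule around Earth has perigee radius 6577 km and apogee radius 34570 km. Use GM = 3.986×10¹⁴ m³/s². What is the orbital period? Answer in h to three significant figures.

Semi-major axis a = (r_p + r_a)/2 = (6577.0 + 34570)/2 = 20574 km = 2.057×10⁷ m.
By Kepler's third law T = 2π√(a³/μ) = 2π × 4.674×10³ = 2.937×10⁴ s.
= 8.158 h.

T ≈ 8.16 h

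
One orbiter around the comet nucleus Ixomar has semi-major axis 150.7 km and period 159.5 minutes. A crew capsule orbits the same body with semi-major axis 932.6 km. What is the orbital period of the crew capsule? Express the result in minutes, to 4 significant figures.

T₂ ≈ 2455 minutes

Kepler's third law: T² ∝ a³, so T₂ = T₁ (a₂/a₁)^(3/2).
a₂/a₁ = 6.188, (a₂/a₁)^(3/2) = 15.39.
T₂ = 159.5 × 15.39 = 2455 minutes.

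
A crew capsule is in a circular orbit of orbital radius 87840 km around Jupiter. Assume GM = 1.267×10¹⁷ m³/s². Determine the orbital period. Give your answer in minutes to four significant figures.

T ≈ 242.2 minutes

r = 87840 km = 8.784×10⁷ m.
Kepler's third law: T = 2π√(r³/μ) = 2π√((8.784×10⁷)³ / 1.267×10¹⁷).
r³/μ = 5.349×10⁶ s², so T = 2π × 2.313×10³ = 1.453×10⁴ s.
Converting: 1.453×10⁴ s ÷ 60.00 = 242.2 minutes.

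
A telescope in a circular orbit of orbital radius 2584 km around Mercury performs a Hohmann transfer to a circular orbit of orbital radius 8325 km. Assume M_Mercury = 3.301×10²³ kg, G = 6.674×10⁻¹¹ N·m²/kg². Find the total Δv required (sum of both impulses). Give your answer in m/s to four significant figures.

μ = GM = 6.674×10⁻¹¹ × 3.301×10²³ = 2.203×10¹³ m³/s².
r₁ = 2584 km = 2.584×10⁶ m.
r₂ = 8325 km = 8.325×10⁶ m.
Transfer ellipse a_t = (r₁ + r₂)/2 = 5.454×10⁶ m.
At r₁: circular v_c1 = √(μ/r₁) = 2920 m/s; transfer-periherm v_p = √[μ(2/r₁ − 1/a_t)] = 3607 m/s.
Δv₁ = v_p − v_c1 = 687.4 m/s.
At r₂: circular v_c2 = √(μ/r₂) = 1627 m/s; transfer-apoherm v_a = √[μ(2/r₂ − 1/a_t)] = 1120 m/s.
Δv₂ = v_c2 − v_a = 507.1 m/s.
Total Δv = Δv₁ + Δv₂ = 1194 m/s.

Δv_total ≈ 1194 m/s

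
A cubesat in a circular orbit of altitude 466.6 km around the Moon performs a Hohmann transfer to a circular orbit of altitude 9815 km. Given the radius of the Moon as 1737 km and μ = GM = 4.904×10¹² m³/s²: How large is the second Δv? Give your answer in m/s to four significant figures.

r₁ = 1737 + 466.6 = 2203.6 km = 2.2036×10⁶ m.
r₂ = 1737 + 9815 = 11552 km = 1.1552×10⁷ m.
Transfer ellipse a_t = (r₁ + r₂)/2 = 6.878×10⁶ m.
At r₁: circular v_c1 = √(μ/r₁) = 1492 m/s; transfer-perilune v_p = √[μ(2/r₁ − 1/a_t)] = 1933 m/s.
At r₂: circular v_c2 = √(μ/r₂) = 651.5 m/s; transfer-apolune v_a = √[μ(2/r₂ − 1/a_t)] = 368.8 m/s.
Δv₂ = v_c2 − v_a = 282.8 m/s.

Δv ≈ 282.8 m/s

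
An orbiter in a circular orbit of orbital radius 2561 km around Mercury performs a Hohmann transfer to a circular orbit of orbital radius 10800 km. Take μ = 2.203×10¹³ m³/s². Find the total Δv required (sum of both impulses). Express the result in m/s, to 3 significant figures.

r₁ = 2561 km = 2.561×10⁶ m.
r₂ = 10800 km = 1.080×10⁷ m.
Transfer ellipse a_t = (r₁ + r₂)/2 = 6.680×10⁶ m.
At r₁: circular v_c1 = √(μ/r₁) = 2933 m/s; transfer-periherm v_p = √[μ(2/r₁ − 1/a_t)] = 3729 m/s.
Δv₁ = v_p − v_c1 = 796.2 m/s.
At r₂: circular v_c2 = √(μ/r₂) = 1428 m/s; transfer-apoherm v_a = √[μ(2/r₂ − 1/a_t)] = 884.3 m/s.
Δv₂ = v_c2 − v_a = 543.9 m/s.
Total Δv = Δv₁ + Δv₂ = 1340 m/s.

Δv_total ≈ 1340 m/s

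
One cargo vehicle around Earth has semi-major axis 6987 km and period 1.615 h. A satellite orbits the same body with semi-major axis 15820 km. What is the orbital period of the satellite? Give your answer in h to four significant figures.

T₂ ≈ 5.502 h

Kepler's third law: T² ∝ a³, so T₂ = T₁ (a₂/a₁)^(3/2).
a₂/a₁ = 2.264, (a₂/a₁)^(3/2) = 3.407.
T₂ = 1.615 × 3.407 = 5.502 h.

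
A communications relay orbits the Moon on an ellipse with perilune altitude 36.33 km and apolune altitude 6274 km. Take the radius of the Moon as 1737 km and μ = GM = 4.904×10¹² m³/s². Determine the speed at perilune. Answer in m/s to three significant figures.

r_p = 1737 + 36.33 = 1773.3 km = 1.7733×10⁶ m.
r_a = 1737 + 6274 = 8011.0 km = 8.0110×10⁶ m.
Semi-major axis a = (r_p + r_a)/2 = 4892.2 km = 4.892×10⁶ m.
Vis-viva: v² = μ(2/r − 1/a) = 4.904×10¹² × (1.128×10⁻⁶ − 2.044×10⁻⁷) = 4.528×10⁶ m²/s².
v = 2128 m/s.

v ≈ 2130 m/s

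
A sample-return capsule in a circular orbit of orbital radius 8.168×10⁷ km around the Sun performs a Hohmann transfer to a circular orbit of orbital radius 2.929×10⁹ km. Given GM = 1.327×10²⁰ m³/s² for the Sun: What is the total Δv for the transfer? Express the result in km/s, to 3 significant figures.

Δv_total ≈ 21.1 km/s

r₁ = 8.168×10⁷ km = 8.168×10¹⁰ m.
r₂ = 2.929×10⁹ km = 2.929×10¹² m.
Transfer ellipse a_t = (r₁ + r₂)/2 = 1.505×10¹² m.
At r₁: circular v_c1 = √(μ/r₁) = 40310 m/s; transfer-perihelion v_p = √[μ(2/r₁ − 1/a_t)] = 56220 m/s.
Δv₁ = v_p − v_c1 = 15920 m/s.
At r₂: circular v_c2 = √(μ/r₂) = 6731 m/s; transfer-aphelion v_a = √[μ(2/r₂ − 1/a_t)] = 1568 m/s.
Δv₂ = v_c2 − v_a = 5163 m/s.
Total Δv = Δv₁ + Δv₂ = 21080 m/s = 21.08 km/s.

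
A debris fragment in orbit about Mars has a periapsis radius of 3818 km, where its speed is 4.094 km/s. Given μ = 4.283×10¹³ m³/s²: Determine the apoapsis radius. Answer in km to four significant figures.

apoapsis radius ≈ 11280 km

r_p = 3.818×10⁶ m.
Specific energy ε = v²/2 − μ/r = -2.837×10⁶ J/kg, so a = −μ/(2ε) = 7.547×10⁶ m.
The apsides satisfy r_p + r_a = 2a, so the apoapsis radius is 2a − r_p = 1.128×10⁷ m = 11276 km.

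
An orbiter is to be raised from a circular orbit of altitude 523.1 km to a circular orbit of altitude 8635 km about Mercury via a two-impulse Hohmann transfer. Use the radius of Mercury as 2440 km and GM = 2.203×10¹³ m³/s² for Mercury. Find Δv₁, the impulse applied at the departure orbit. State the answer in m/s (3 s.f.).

Δv ≈ 698 m/s

r₁ = 2440 + 523.1 = 2963.1 km = 2.9631×10⁶ m.
r₂ = 2440 + 8635 = 11075 km = 1.1075×10⁷ m.
Transfer ellipse a_t = (r₁ + r₂)/2 = 7.019×10⁶ m.
At r₁: circular v_c1 = √(μ/r₁) = 2727 m/s; transfer-periherm v_p = √[μ(2/r₁ − 1/a_t)] = 3425 m/s.
Δv₁ = v_p − v_c1 = 698.4 m/s.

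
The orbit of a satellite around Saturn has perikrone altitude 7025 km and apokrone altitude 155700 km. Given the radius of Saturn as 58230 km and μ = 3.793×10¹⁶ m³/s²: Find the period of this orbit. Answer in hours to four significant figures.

T ≈ 14.78 hours

r_p = 58230 + 7025 = 65255 km = 6.5255×10⁷ m.
r_a = 58230 + 155700 = 213930 km = 2.1393×10⁸ m.
Semi-major axis a = (r_p + r_a)/2 = (65255 + 2.1393×10⁵)/2 = 1.3959×10⁵ km = 1.396×10⁸ m.
By Kepler's third law T = 2π√(a³/μ) = 2π × 8.468×10³ = 5.321×10⁴ s.
= 14.78 hours.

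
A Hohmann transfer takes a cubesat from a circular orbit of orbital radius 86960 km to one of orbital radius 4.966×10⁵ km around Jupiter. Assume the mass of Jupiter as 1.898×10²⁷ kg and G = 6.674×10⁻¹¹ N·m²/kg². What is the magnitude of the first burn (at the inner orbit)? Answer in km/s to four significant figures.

Δv ≈ 11.63 km/s

μ = GM = 6.674×10⁻¹¹ × 1.898×10²⁷ = 1.267×10¹⁷ m³/s².
r₁ = 86960 km = 8.696×10⁷ m.
r₂ = 4.966×10⁵ km = 4.966×10⁸ m.
Transfer ellipse a_t = (r₁ + r₂)/2 = 2.918×10⁸ m.
At r₁: circular v_c1 = √(μ/r₁) = 38170 m/s; transfer-perijove v_p = √[μ(2/r₁ − 1/a_t)] = 49790 m/s.
Δv₁ = v_p − v_c1 = 11630 m/s.
= 11.63 km/s.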